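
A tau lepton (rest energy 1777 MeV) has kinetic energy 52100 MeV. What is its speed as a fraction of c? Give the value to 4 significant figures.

β ≈ 0.9995

γ = 1 + K/(m₀c²) = 1 + 52100/1777 = 30.3191
β = √(1 − 1/γ²) = 0.9995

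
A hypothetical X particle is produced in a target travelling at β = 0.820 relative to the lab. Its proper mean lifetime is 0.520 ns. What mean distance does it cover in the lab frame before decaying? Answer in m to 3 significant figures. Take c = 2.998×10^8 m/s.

d ≈ 0.223 m

γ = 1/√(1 − 0.820²) = 1.7471
Dilated lifetime: Δt = γτ₀ = 1.7471 × 0.520 ns = 0.90851 ns
d = vΔt = 0.820c × 0.90851 ns = 2.4584×10^8 m/s × 9.0851×10^-10 s = 0.223 m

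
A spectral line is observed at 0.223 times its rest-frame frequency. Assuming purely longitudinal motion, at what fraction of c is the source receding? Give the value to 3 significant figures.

f_obs/f_src = √((1−β)/(1+β)) = 0.223  ⇒  (1−β)/(1+β) = 0.049729
β = |1 − D²|/(1 + D²) = |1 − 0.049729|/(1 + 0.049729) = 0.905

β ≈ 0.905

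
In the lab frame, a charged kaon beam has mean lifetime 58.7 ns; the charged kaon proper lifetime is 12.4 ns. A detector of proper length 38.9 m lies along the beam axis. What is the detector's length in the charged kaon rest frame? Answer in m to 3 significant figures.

Time dilation ⇒ γ = Δt/τ₀ = 58.7/12.4 = 4.7339
Length contraction: L = L₀/γ = 38.9/4.7339 = 8.22 m

L ≈ 8.22 m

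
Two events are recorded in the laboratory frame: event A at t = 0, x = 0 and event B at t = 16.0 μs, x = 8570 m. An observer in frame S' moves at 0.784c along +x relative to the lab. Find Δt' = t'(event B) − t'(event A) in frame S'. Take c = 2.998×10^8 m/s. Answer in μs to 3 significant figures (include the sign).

γ = 1/√(1 − 0.784²) = 1.6109
Δt' = γ(Δt − vΔx/c²) = 1.6109 × (16.0 μs − 0.784×8570 m / (2.998×10^8 m/s))
= 1.6109 × (-6.4112 μs) = -10.3 μs

Δt' ≈ -10.3 μs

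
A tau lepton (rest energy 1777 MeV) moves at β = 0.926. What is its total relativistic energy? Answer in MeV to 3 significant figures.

E ≈ 4710 MeV

γ = 1/√(1 − 0.926²) = 2.6488
E = γm₀c² = 2.6488 × 1777 MeV = 4710 MeV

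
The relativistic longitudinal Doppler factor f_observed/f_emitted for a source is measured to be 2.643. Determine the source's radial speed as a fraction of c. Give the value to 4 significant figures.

f_obs/f_src = √((1+β)/(1−β)) = 2.643  ⇒  (1+β)/(1−β) = 6.98545
β = |1 − D²|/(1 + D²) = |1 − 6.98545|/(1 + 6.98545) = 0.7495

β ≈ 0.7495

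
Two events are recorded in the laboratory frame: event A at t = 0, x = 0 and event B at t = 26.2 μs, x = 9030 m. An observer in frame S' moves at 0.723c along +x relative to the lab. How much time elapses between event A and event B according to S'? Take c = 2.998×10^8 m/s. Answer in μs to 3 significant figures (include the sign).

γ = 1/√(1 − 0.723²) = 1.4475
Δt' = γ(Δt − vΔx/c²) = 1.4475 × (26.2 μs − 0.723×9030 m / (2.998×10^8 m/s))
= 1.4475 × (4.4232 μs) = 6.40 μs

Δt' ≈ 6.40 μs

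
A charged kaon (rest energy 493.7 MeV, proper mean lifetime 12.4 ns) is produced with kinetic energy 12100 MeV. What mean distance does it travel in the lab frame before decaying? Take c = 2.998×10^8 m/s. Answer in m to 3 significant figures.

d ≈ 94.8 m

γ = 1 + K/(m₀c²) = 1 + 12100/493.7 = 25.509
β = √(1 − 1/γ²) = 0.99923
Dilated lifetime: γτ₀ = 25.509 × 12.4 ns = 316.31 ns
d = βc·γτ₀ = 0.99923 × (2.998×10^8 m/s) × 3.1631×10^-7 s = 94.8 m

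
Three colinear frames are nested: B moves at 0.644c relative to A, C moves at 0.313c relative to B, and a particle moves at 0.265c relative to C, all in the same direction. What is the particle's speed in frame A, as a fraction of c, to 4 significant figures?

Compose boost 2: (0.313 + 0.644)/(1 + 0.313×0.644) = 0.9570/1.20157 = 0.796457
Compose boost 3: (0.265 + 0.796457)/(1 + 0.265×0.796457) = 1.06146/1.21106 = 0.8765

u ≈ 0.8765c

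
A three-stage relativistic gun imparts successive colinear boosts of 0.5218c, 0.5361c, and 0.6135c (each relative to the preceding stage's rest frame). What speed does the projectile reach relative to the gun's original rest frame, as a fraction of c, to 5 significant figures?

u ≈ 0.95555c

Compose boost 2: (0.5361 + 0.5218)/(1 + 0.5361×0.5218) = 1.0579/1.279737 = 0.8266542
Compose boost 3: (0.6135 + 0.8266542)/(1 + 0.6135×0.8266542) = 1.440154/1.507152 = 0.95555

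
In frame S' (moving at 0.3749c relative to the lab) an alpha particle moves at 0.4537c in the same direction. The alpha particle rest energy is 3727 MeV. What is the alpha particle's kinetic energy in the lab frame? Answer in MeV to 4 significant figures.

K ≈ 1552 MeV

u_lab = (0.4537 + 0.3749)/(1 + 0.4537×0.3749) = 0.7081494
γ = 1/√(1 − 0.7081494²) = 1.41630
K = (γ − 1)m₀c² = (1.41630 − 1) × 3727 = 0.416305 × 3727 = 1552 MeV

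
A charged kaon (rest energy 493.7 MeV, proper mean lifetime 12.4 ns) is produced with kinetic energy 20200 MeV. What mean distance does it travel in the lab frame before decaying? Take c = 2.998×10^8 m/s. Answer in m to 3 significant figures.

d ≈ 156 m

γ = 1 + K/(m₀c²) = 1 + 20200/493.7 = 41.916
β = √(1 − 1/γ²) = 0.99972
Dilated lifetime: γτ₀ = 41.916 × 12.4 ns = 519.75 ns
d = βc·γτ₀ = 0.99972 × (2.998×10^8 m/s) × 5.1975×10^-7 s = 156 m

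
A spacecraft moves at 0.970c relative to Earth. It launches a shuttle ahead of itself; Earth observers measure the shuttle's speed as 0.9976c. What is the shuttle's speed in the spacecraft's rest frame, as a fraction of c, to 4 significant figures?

u' ≈ 0.8537c

Inverse velocity addition: u' = (u − v)/(1 − uv/c²)
= (0.9976 − 0.970)/(1 − 0.9976×0.970) = 0.02760/0.0323280 = 0.8537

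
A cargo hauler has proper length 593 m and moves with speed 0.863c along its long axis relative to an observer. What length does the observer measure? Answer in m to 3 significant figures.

L ≈ 300 m

γ = 1/√(1 − 0.863²) = 1.9794
Length contraction: L = L₀/γ = 593/1.9794 = 300 m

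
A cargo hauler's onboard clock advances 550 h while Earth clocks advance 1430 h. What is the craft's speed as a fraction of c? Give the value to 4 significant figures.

β ≈ 0.9231

γ = Δt/τ₀ = 1430/550 = 2.60000
β = √(1 − 1/γ²) = √(1 − 1/2.60000²) = 0.9231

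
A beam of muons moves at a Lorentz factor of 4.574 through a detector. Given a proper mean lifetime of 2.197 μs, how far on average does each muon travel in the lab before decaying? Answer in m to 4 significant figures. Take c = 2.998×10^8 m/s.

d ≈ 2940 m

β = √(1 − 1/γ²) = √(1 − 1/4.574²) = 0.975808
Dilated lifetime: Δt = γτ₀ = 4.574 × 2.197 μs = 10.0491 μs
d = vΔt = 0.975808c × 10.0491 μs = 2.92547×10^8 m/s × 1.00491×10^-5 s = 2940 m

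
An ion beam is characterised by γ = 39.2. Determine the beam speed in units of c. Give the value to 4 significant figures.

β = √(1 − 1/γ²) = √(1 − 1/39.2²) = √(0.999349) = 0.9997

β ≈ 0.9997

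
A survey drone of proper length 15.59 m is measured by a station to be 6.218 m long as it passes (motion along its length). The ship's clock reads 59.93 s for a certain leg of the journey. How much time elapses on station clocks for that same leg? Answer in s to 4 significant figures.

Length contraction ⇒ γ = L₀/L = 15.59/6.218 = 2.50724
Time dilation: Δt = γτ₀ = 2.50724 × 59.93 s = 150.3 s

Δt ≈ 150.3 s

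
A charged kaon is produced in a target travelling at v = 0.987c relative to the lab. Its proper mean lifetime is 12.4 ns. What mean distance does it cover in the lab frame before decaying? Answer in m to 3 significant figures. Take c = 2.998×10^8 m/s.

d ≈ 22.8 m

γ = 1/√(1 − 0.987²) = 6.2220
Dilated lifetime: Δt = γτ₀ = 6.2220 × 12.4 ns = 77.153 ns
d = vΔt = 0.987c × 77.153 ns = 2.9590×10^8 m/s × 7.7153×10^-8 s = 22.8 m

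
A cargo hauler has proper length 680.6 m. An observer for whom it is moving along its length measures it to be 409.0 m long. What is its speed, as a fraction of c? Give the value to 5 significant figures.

β ≈ 0.79929

γ = L₀/L = 680.6/409.0 = 1.664059
β = √(1 − 1/γ²) = 0.79929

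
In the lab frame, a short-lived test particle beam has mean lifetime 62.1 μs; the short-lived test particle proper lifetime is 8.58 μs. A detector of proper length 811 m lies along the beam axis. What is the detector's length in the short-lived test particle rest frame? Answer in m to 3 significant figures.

Time dilation ⇒ γ = Δt/τ₀ = 62.1/8.58 = 7.2378
Length contraction: L = L₀/γ = 811/7.2378 = 112 m

L ≈ 112 m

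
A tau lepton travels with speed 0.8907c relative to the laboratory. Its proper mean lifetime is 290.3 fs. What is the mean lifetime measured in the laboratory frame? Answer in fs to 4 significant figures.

γ = 1/√(1 − 0.8907²) = 2.19978
Time dilation: Δt = γτ₀ = 2.19978 × 290.3 fs = 638.6 fs

Δt ≈ 638.6 fs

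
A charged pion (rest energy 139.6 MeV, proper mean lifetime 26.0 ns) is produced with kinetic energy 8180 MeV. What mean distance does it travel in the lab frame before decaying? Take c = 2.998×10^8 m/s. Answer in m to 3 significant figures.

γ = 1 + K/(m₀c²) = 1 + 8180/139.6 = 59.596
β = √(1 − 1/γ²) = 0.99986
Dilated lifetime: γτ₀ = 59.596 × 26.0 ns = 1549.5 ns
d = βc·γτ₀ = 0.99986 × (2.998×10^8 m/s) × 1.5495×10^-6 s = 464 m

d ≈ 464 m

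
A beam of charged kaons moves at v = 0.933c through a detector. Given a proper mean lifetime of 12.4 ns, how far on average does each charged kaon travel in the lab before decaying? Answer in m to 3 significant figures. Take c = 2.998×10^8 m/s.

γ = 1/√(1 − 0.933²) = 2.7787
Dilated lifetime: Δt = γτ₀ = 2.7787 × 12.4 ns = 34.456 ns
d = vΔt = 0.933c × 34.456 ns = 2.7971×10^8 m/s × 3.4456×10^-8 s = 9.64 m

d ≈ 9.64 m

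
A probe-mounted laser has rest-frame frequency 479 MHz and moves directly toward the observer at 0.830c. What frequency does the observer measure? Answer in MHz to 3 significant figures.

f_obs ≈ 1570 MHz

Relativistic Doppler: f_obs = f_src √((1+β)/(1−β))
= 479 × √(1.8300/0.17000) = 479 × 3.2810 = 1570 MHz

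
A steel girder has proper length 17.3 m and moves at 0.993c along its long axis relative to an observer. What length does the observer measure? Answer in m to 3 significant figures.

γ = 1/√(1 − 0.993²) = 8.4664
Length contraction: L = L₀/γ = 17.3/8.4664 = 2.04 m

L ≈ 2.04 m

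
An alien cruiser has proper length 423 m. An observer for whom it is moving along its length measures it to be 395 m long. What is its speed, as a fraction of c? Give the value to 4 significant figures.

γ = L₀/L = 423/395 = 1.07089
β = √(1 − 1/γ²) = 0.3578

β ≈ 0.3578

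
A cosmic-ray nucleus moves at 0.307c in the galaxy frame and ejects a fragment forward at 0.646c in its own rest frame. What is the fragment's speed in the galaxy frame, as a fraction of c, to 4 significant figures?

u ≈ 0.7953c

Compose boost 2: (0.646 + 0.307)/(1 + 0.646×0.307) = 0.9530/1.19832 = 0.7953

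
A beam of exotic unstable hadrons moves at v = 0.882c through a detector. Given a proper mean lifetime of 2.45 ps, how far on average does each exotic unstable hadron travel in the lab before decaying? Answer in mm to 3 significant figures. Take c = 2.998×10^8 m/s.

γ = 1/√(1 − 0.882²) = 2.1220
Dilated lifetime: Δt = γτ₀ = 2.1220 × 2.45 ps = 5.1989 ps
d = vΔt = 0.882c × 5.1989 ps = 2.6442×10^8 m/s × 5.1989×10^-12 s = 1.37 mm

d ≈ 1.37 mm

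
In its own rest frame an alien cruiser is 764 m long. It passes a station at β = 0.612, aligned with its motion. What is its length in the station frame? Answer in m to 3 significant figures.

L ≈ 604 m

γ = 1/√(1 − 0.612²) = 1.2644
Length contraction: L = L₀/γ = 764/1.2644 = 604 m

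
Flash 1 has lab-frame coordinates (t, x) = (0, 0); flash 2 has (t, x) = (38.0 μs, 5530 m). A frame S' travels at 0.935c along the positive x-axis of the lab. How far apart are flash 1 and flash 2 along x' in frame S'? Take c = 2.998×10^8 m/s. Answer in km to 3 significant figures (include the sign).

Δx' ≈ -14.4 km

γ = 1/√(1 − 0.935²) = 2.8197
Δx' = γ(Δx − vΔt) = 2.8197 × (5530 m − 0.935×(2.998×10^8 m/s)×38.0×10^-6 s)
= 2.8197 × (-5121.9 m) = -14.4 km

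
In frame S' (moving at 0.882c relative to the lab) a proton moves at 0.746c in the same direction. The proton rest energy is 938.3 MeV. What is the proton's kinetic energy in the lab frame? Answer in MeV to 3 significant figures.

u_lab = (0.746 + 0.882)/(1 + 0.746×0.882) = 0.981922
γ = 1/√(1 − 0.981922²) = 5.2831
K = (γ − 1)m₀c² = (5.2831 − 1) × 938.3 = 4.2831 × 938.3 = 4020 MeV

K ≈ 4020 MeV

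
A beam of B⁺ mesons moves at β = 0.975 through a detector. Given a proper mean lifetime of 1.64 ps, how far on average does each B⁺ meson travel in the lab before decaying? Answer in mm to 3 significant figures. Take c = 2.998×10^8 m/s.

d ≈ 2.16 mm

γ = 1/√(1 − 0.975²) = 4.5004
Dilated lifetime: Δt = γτ₀ = 4.5004 × 1.64 ps = 7.3806 ps
d = vΔt = 0.975c × 7.3806 ps = 2.9230×10^8 m/s × 7.3806×10^-12 s = 2.16 mm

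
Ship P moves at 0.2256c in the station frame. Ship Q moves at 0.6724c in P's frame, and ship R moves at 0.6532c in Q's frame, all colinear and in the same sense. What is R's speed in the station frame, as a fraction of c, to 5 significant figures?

Compose boost 2: (0.6724 + 0.2256)/(1 + 0.6724×0.2256) = 0.89800/1.151693 = 0.7797214
Compose boost 3: (0.6532 + 0.7797214)/(1 + 0.6532×0.7797214) = 1.432921/1.509314 = 0.94939

u ≈ 0.94939c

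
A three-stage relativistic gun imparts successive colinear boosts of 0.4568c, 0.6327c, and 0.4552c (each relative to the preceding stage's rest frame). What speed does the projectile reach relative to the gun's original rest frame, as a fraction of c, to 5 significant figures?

u ≈ 0.93910c

Compose boost 2: (0.6327 + 0.4568)/(1 + 0.6327×0.4568) = 1.0895/1.289017 = 0.8452175
Compose boost 3: (0.4552 + 0.8452175)/(1 + 0.4552×0.8452175) = 1.300417/1.384743 = 0.93910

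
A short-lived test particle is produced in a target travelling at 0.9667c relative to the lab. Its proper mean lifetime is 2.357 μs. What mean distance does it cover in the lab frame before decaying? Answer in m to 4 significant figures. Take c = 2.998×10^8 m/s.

γ = 1/√(1 − 0.9667²) = 3.90759
Dilated lifetime: Δt = γτ₀ = 3.90759 × 2.357 μs = 9.21019 μs
d = vΔt = 0.9667c × 9.21019 μs = 2.89817×10^8 m/s × 9.21019×10^-6 s = 2669 m

d ≈ 2669 m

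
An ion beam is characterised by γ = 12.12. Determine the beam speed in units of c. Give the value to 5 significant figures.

β = √(1 − 1/γ²) = √(1 − 1/12.12²) = √(0.9931924) = 0.99659

β ≈ 0.99659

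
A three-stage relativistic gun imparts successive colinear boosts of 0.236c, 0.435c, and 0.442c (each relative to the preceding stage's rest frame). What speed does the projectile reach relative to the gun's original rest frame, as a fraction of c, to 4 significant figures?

Compose boost 2: (0.435 + 0.236)/(1 + 0.435×0.236) = 0.6710/1.10266 = 0.608528
Compose boost 3: (0.442 + 0.608528)/(1 + 0.442×0.608528) = 1.05053/1.26897 = 0.8279

u ≈ 0.8279c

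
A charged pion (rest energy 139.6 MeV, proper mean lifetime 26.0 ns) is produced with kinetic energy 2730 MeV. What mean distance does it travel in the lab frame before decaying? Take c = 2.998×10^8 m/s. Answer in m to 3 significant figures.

d ≈ 160 m

γ = 1 + K/(m₀c²) = 1 + 2730/139.6 = 20.556
β = √(1 − 1/γ²) = 0.99882
Dilated lifetime: γτ₀ = 20.556 × 26.0 ns = 534.45 ns
d = βc·γτ₀ = 0.99882 × (2.998×10^8 m/s) × 5.3445×10^-7 s = 160 m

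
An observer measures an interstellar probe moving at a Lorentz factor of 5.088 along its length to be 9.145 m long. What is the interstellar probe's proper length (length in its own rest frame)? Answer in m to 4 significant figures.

γ = 5.088 (given)
L₀ = γL = 5.088 × 9.145 = 46.53 m

L₀ ≈ 46.53 m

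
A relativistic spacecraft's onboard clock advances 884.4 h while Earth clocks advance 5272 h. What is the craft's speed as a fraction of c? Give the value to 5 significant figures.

β ≈ 0.98583

γ = Δt/τ₀ = 5272/884.4 = 5.961104
β = √(1 − 1/γ²) = √(1 − 1/5.961104²) = 0.98583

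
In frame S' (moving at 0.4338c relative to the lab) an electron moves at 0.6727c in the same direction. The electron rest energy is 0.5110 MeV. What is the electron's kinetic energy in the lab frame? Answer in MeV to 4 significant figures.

K ≈ 0.4792 MeV

u_lab = (0.6727 + 0.4338)/(1 + 0.6727×0.4338) = 0.8565453
γ = 1/√(1 − 0.8565453²) = 1.93771
K = (γ − 1)m₀c² = (1.93771 − 1) × 0.5110 = 0.937715 × 0.5110 = 0.4792 MeV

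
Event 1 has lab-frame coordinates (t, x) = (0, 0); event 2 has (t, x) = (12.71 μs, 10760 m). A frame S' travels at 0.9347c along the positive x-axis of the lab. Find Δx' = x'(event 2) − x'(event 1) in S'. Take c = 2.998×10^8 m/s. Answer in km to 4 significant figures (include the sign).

Δx' ≈ 20.25 km

γ = 1/√(1 − 0.9347²) = 2.81343
Δx' = γ(Δx − vΔt) = 2.81343 × (10760 m − 0.9347×(2.998×10^8 m/s)×12.71×10^-6 s)
= 2.81343 × (7198.36 m) = 20.25 km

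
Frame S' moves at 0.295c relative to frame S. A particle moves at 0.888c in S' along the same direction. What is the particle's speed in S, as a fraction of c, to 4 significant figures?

u ≈ 0.9374c

Relativistic velocity addition: u = (u' + v)/(1 + u'v/c²)
= (0.888 + 0.295)/(1 + 0.888×0.295) = 1.183/1.26196 = 0.9374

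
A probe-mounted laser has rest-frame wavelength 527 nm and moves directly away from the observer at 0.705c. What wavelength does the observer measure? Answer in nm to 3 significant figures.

Relativistic Doppler: λ_obs = λ_src √((1+β)/(1−β))
= 527 × √(1.7050/0.29500) = 527 × 2.4041 = 1270 nm

λ_obs ≈ 1270 nm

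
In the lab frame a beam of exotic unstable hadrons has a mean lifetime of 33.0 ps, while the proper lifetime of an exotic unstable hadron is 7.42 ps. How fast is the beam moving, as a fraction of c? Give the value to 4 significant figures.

β ≈ 0.9744

γ = Δt/τ₀ = 33.0/7.42 = 4.44744
β = √(1 − 1/γ²) = √(1 − 1/4.44744²) = 0.9744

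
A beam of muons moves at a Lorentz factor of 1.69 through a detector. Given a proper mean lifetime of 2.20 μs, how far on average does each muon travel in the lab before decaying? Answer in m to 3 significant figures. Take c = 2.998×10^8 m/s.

d ≈ 899 m

β = √(1 − 1/γ²) = √(1 − 1/1.69²) = 0.80615
Dilated lifetime: Δt = γτ₀ = 1.69 × 2.20 μs = 3.7180 μs
d = vΔt = 0.80615c × 3.7180 μs = 2.4168×10^8 m/s × 3.7180×10^-6 s = 899 m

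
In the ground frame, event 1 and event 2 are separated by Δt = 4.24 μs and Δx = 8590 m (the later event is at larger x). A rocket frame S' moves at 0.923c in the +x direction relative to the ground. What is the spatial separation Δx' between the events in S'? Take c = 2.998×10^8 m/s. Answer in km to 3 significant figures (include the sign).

Δx' ≈ 19.3 km

γ = 1/√(1 − 0.923²) = 2.5988
Δx' = γ(Δx − vΔt) = 2.5988 × (8590 m − 0.923×(2.998×10^8 m/s)×4.24×10^-6 s)
= 2.5988 × (7416.7 m) = 19.3 km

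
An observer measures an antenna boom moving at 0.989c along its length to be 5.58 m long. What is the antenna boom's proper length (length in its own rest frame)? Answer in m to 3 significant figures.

L₀ ≈ 37.7 m

γ = 1/√(1 − 0.989²) = 6.7606
L₀ = γL = 6.7606 × 5.58 = 37.7 m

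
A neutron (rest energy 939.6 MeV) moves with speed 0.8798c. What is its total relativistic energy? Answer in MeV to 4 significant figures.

E ≈ 1977 MeV

γ = 1/√(1 − 0.8798²) = 2.10374
E = γm₀c² = 2.10374 × 939.6 MeV = 1977 MeV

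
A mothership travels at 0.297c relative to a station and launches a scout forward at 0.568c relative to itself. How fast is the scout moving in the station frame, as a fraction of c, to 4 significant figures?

Compose boost 2: (0.568 + 0.297)/(1 + 0.568×0.297) = 0.8650/1.16870 = 0.7401

u ≈ 0.7401c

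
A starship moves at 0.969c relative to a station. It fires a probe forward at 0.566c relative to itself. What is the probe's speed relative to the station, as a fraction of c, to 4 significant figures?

Relativistic velocity addition: u = (u' + v)/(1 + u'v/c²)
= (0.566 + 0.969)/(1 + 0.566×0.969) = 1.535/1.54845 = 0.9913

u ≈ 0.9913c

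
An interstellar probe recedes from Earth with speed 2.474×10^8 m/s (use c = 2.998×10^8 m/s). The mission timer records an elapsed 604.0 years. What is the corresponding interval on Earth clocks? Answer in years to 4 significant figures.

Δt ≈ 1069 years

β = v/c = 2.474×10^8 / 2.998×10^8 = 0.825217
γ = 1/√(1 − 0.825217²) = 1.77049
Time dilation: Δt = γτ₀ = 1.77049 × 604.0 years = 1069 years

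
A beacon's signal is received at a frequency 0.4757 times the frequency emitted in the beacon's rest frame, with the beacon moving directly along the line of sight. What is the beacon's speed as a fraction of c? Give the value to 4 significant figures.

β ≈ 0.6309

f_obs/f_src = √((1−β)/(1+β)) = 0.4757  ⇒  (1−β)/(1+β) = 0.226290
β = |1 − D²|/(1 + D²) = |1 − 0.226290|/(1 + 0.226290) = 0.6309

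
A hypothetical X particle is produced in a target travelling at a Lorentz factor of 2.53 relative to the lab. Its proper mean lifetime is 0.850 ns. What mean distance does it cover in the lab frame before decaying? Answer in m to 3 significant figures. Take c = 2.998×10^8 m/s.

β = √(1 − 1/γ²) = √(1 − 1/2.53²) = 0.91857
Dilated lifetime: Δt = γτ₀ = 2.53 × 0.850 ns = 2.1505 ns
d = vΔt = 0.91857c × 2.1505 ns = 2.7539×10^8 m/s × 2.1505×10^-9 s = 0.592 m

d ≈ 0.592 m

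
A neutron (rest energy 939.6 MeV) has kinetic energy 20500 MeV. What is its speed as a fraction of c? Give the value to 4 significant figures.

β ≈ 0.9990

γ = 1 + K/(m₀c²) = 1 + 20500/939.6 = 22.8178
β = √(1 − 1/γ²) = 0.9990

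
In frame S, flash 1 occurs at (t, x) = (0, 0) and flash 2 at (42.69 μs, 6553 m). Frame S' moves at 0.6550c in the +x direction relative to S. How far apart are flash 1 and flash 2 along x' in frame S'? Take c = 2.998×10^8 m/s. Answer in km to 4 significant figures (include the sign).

Δx' ≈ -2.422 km

γ = 1/√(1 − 0.6550²) = 1.32340
Δx' = γ(Δx − vΔt) = 1.32340 × (6553 m − 0.6550×(2.998×10^8 m/s)×42.69×10^-6 s)
= 1.32340 × (-1829.99 m) = -2.422 km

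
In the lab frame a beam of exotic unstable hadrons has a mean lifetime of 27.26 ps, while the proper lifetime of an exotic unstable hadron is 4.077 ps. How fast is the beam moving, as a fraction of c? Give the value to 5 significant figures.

γ = Δt/τ₀ = 27.26/4.077 = 6.686289
β = √(1 − 1/γ²) = √(1 − 1/6.686289²) = 0.98875

β ≈ 0.98875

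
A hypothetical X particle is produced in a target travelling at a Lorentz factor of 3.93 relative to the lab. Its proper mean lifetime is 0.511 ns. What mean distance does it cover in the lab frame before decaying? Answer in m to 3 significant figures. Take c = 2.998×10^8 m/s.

β = √(1 − 1/γ²) = √(1 − 1/3.93²) = 0.96709
Dilated lifetime: Δt = γτ₀ = 3.93 × 0.511 ns = 2.0082 ns
d = vΔt = 0.96709c × 2.0082 ns = 2.8993×10^8 m/s × 2.0082×10^-9 s = 0.582 m

d ≈ 0.582 m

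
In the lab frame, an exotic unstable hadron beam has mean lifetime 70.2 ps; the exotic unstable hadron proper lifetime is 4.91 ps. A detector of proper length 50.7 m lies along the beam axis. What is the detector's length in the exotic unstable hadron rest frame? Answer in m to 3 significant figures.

L ≈ 3.55 m

Time dilation ⇒ γ = Δt/τ₀ = 70.2/4.91 = 14.297
Length contraction: L = L₀/γ = 50.7/14.297 = 3.55 m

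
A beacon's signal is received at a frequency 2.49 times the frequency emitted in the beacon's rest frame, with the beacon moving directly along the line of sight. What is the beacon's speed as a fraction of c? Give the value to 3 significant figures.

β ≈ 0.722

f_obs/f_src = √((1+β)/(1−β)) = 2.49  ⇒  (1+β)/(1−β) = 6.2001
β = |1 − D²|/(1 + D²) = |1 − 6.2001|/(1 + 6.2001) = 0.722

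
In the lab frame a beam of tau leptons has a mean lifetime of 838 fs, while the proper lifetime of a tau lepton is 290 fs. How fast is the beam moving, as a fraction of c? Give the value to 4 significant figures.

β ≈ 0.9382

γ = Δt/τ₀ = 838/290 = 2.88966
β = √(1 − 1/γ²) = √(1 − 1/2.88966²) = 0.9382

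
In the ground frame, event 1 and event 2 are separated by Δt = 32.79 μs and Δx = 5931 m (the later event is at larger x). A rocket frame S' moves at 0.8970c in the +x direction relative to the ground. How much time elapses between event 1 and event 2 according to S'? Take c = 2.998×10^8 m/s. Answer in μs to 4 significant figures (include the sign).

Δt' ≈ 34.03 μs

γ = 1/√(1 − 0.8970²) = 2.26229
Δt' = γ(Δt − vΔx/c²) = 2.26229 × (32.79 μs − 0.8970×5931 m / (2.998×10^8 m/s))
= 2.26229 × (15.0445 μs) = 34.03 μs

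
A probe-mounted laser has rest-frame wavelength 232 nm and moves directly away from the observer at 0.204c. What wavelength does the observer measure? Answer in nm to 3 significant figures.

λ_obs ≈ 285 nm

Relativistic Doppler: λ_obs = λ_src √((1+β)/(1−β))
= 232 × √(1.2040/0.79600) = 232 × 1.2299 = 285 nm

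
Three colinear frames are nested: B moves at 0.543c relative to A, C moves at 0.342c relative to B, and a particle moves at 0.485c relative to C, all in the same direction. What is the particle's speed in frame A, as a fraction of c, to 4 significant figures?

u ≈ 0.9041c

Compose boost 2: (0.342 + 0.543)/(1 + 0.342×0.543) = 0.8850/1.18571 = 0.746391
Compose boost 3: (0.485 + 0.746391)/(1 + 0.485×0.746391) = 1.23139/1.36200 = 0.9041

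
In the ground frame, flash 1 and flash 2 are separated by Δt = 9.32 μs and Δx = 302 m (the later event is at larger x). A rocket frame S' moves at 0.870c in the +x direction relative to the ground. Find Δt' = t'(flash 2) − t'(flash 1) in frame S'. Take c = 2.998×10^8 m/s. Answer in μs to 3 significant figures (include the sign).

γ = 1/√(1 − 0.870²) = 2.0282
Δt' = γ(Δt − vΔx/c²) = 2.0282 × (9.32 μs − 0.870×302 m / (2.998×10^8 m/s))
= 2.0282 × (8.4436 μs) = 17.1 μs

Δt' ≈ 17.1 μs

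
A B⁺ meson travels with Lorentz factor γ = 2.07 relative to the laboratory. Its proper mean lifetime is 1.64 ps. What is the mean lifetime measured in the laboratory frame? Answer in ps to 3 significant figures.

Δt ≈ 3.39 ps

γ = 2.07 (given)
Time dilation: Δt = γτ₀ = 2.07 × 1.64 ps = 3.39 ps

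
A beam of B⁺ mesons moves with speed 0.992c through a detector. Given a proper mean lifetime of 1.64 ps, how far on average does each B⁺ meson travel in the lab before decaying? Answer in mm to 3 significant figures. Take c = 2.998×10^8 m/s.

γ = 1/√(1 − 0.992²) = 7.9216
Dilated lifetime: Δt = γτ₀ = 7.9216 × 1.64 ps = 12.991 ps
d = vΔt = 0.992c × 12.991 ps = 2.9740×10^8 m/s × 1.2991×10^-11 s = 3.86 mm

d ≈ 3.86 mm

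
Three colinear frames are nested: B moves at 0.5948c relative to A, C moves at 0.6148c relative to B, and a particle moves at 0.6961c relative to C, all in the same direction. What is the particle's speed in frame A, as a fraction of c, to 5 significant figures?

u ≈ 0.97851c

Compose boost 2: (0.6148 + 0.5948)/(1 + 0.6148×0.5948) = 1.2096/1.365683 = 0.8857106
Compose boost 3: (0.6961 + 0.8857106)/(1 + 0.6961×0.8857106) = 1.581811/1.616543 = 0.97851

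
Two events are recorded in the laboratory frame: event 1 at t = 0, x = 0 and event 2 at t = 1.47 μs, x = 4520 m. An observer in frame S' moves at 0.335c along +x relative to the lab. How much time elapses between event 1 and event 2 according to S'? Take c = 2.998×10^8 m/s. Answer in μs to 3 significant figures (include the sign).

γ = 1/√(1 − 0.335²) = 1.0613
Δt' = γ(Δt − vΔx/c²) = 1.0613 × (1.47 μs − 0.335×4520 m / (2.998×10^8 m/s))
= 1.0613 × (-3.5807 μs) = -3.80 μs

Δt' ≈ -3.80 μs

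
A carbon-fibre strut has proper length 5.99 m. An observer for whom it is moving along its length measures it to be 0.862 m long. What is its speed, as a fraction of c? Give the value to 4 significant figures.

β ≈ 0.9896

γ = L₀/L = 5.99/0.862 = 6.94896
β = √(1 − 1/γ²) = 0.9896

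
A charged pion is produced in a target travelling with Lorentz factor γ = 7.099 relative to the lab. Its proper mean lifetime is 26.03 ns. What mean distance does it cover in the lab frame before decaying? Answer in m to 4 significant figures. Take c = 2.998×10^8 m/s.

d ≈ 54.85 m

β = √(1 − 1/γ²) = √(1 − 1/7.099²) = 0.990029
Dilated lifetime: Δt = γτ₀ = 7.099 × 26.03 ns = 184.787 ns
d = vΔt = 0.990029c × 184.787 ns = 2.96811×10^8 m/s × 1.84787×10^-7 s = 54.85 m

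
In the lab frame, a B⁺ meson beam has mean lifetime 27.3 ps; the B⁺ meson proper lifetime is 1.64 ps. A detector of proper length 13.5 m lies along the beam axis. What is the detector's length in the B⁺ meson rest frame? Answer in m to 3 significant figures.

Time dilation ⇒ γ = Δt/τ₀ = 27.3/1.64 = 16.646
Length contraction: L = L₀/γ = 13.5/16.646 = 0.811 m

L ≈ 0.811 m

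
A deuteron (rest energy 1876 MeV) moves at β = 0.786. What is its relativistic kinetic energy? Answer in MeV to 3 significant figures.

K ≈ 1160 MeV

γ = 1/√(1 − 0.786²) = 1.6175
K = (γ − 1)m₀c² = (1.6175 − 1) × 1876 MeV = 0.61753 × 1876 MeV = 1160 MeV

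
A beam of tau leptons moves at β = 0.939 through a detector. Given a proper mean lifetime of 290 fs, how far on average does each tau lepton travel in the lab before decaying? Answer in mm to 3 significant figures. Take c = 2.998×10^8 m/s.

d ≈ 0.237 mm

γ = 1/√(1 − 0.939²) = 2.9077
Dilated lifetime: Δt = γτ₀ = 2.9077 × 290 fs = 843.23 fs
d = vΔt = 0.939c × 843.23 fs = 2.8151×10^8 m/s × 8.4323×10^-13 s = 0.237 mm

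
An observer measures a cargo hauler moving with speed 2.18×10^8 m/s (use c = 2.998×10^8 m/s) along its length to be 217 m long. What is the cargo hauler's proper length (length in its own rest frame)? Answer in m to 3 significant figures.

β = v/c = 2.18×10^8 / 2.998×10^8 = 0.72715
γ = 1/√(1 − 0.72715²) = 1.4567
L₀ = γL = 1.4567 × 217 = 316 m

L₀ ≈ 316 m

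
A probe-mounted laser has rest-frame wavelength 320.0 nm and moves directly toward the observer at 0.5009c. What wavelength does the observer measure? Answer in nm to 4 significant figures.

Relativistic Doppler: λ_obs = λ_src √((1−β)/(1+β))
= 320.0 × √(0.499100/1.50090) = 320.0 × 0.576657 = 184.5 nm

λ_obs ≈ 184.5 nm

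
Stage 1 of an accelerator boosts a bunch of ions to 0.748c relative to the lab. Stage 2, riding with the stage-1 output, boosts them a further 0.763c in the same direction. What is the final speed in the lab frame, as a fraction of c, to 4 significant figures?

Compose boost 2: (0.763 + 0.748)/(1 + 0.763×0.748) = 1.511/1.57072 = 0.9620

u ≈ 0.9620c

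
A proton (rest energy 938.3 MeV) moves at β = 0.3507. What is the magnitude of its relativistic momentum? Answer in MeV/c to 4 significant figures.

p ≈ 351.4 MeV/c

γ = 1/√(1 − 0.3507²) = 1.06782
p = γβm₀c = 1.06782 × 0.3507 × 938.3 MeV/c = 351.4 MeV/c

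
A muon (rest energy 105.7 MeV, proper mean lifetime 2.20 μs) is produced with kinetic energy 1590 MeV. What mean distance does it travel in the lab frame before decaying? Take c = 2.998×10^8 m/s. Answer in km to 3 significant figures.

d ≈ 10.6 km

γ = 1 + K/(m₀c²) = 1 + 1590/105.7 = 16.043
β = √(1 − 1/γ²) = 0.99806
Dilated lifetime: γτ₀ = 16.043 × 2.20 μs = 35.294 μs
d = βc·γτ₀ = 0.99806 × (2.998×10^8 m/s) × 3.5294×10^-5 s = 10.6 km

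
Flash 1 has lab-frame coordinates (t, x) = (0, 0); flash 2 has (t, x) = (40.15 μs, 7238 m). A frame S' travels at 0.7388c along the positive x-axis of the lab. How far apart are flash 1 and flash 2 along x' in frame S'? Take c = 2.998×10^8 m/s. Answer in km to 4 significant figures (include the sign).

Δx' ≈ -2.456 km

γ = 1/√(1 − 0.7388²) = 1.48385
Δx' = γ(Δx − vΔt) = 1.48385 × (7238 m − 0.7388×(2.998×10^8 m/s)×40.15×10^-6 s)
= 1.48385 × (-1654.91 m) = -2.456 km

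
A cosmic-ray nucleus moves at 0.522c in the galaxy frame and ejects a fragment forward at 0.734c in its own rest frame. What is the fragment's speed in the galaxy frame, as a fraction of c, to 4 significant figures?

u ≈ 0.9081c

Compose boost 2: (0.734 + 0.522)/(1 + 0.734×0.522) = 1.256/1.38315 = 0.9081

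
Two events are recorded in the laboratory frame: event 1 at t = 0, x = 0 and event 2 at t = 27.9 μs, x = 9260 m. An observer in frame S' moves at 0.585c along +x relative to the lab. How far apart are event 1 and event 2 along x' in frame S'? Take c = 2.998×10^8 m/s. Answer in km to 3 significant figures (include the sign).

γ = 1/√(1 − 0.585²) = 1.2330
Δx' = γ(Δx − vΔt) = 1.2330 × (9260 m − 0.585×(2.998×10^8 m/s)×27.9×10^-6 s)
= 1.2330 × (4366.8 m) = 5.38 km

Δx' ≈ 5.38 km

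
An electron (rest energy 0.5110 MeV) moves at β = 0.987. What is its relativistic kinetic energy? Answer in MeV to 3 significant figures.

K ≈ 2.67 MeV

γ = 1/√(1 − 0.987²) = 6.2220
K = (γ − 1)m₀c² = (6.2220 − 1) × 0.5110 MeV = 5.2220 × 0.5110 MeV = 2.67 MeV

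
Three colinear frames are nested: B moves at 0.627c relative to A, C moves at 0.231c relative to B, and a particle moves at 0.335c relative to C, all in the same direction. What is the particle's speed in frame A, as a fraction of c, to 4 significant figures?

Compose boost 2: (0.231 + 0.627)/(1 + 0.231×0.627) = 0.8580/1.14484 = 0.749452
Compose boost 3: (0.335 + 0.749452)/(1 + 0.335×0.749452) = 1.08445/1.25107 = 0.8668

u ≈ 0.8668c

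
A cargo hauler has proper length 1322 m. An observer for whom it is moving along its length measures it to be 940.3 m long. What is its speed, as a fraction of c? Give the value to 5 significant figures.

β ≈ 0.70292

γ = L₀/L = 1322/940.3 = 1.405934
β = √(1 − 1/γ²) = 0.70292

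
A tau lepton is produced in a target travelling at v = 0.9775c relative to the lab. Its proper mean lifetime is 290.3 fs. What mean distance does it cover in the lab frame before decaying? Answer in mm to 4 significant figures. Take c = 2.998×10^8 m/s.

γ = 1/√(1 − 0.9775²) = 4.74079
Dilated lifetime: Δt = γτ₀ = 4.74079 × 290.3 fs = 1376.25 fs
d = vΔt = 0.9775c × 1376.25 fs = 2.93054×10^8 m/s × 1.37625×10^-12 s = 0.4033 mm

d ≈ 0.4033 mm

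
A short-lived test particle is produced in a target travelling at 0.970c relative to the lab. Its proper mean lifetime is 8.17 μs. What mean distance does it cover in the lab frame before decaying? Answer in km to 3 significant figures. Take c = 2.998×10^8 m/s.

γ = 1/√(1 − 0.970²) = 4.1135
Dilated lifetime: Δt = γτ₀ = 4.1135 × 8.17 μs = 33.607 μs
d = vΔt = 0.970c × 33.607 μs = 2.9081×10^8 m/s × 3.3607×10^-5 s = 9.77 km

d ≈ 9.77 km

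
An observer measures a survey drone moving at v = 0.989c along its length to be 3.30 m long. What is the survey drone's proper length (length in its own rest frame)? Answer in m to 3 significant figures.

L₀ ≈ 22.3 m

γ = 1/√(1 − 0.989²) = 6.7606
L₀ = γL = 6.7606 × 3.30 = 22.3 m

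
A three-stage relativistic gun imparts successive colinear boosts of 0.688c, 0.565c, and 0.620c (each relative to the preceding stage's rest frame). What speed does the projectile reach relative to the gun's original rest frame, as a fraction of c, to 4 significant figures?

Compose boost 2: (0.565 + 0.688)/(1 + 0.565×0.688) = 1.253/1.38872 = 0.902270
Compose boost 3: (0.620 + 0.902270)/(1 + 0.620×0.902270) = 1.52227/1.55941 = 0.9762

u ≈ 0.9762c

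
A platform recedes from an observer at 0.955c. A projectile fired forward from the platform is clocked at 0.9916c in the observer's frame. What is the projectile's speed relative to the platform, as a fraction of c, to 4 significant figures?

u' ≈ 0.6903c

Inverse velocity addition: u' = (u − v)/(1 − uv/c²)
= (0.9916 − 0.955)/(1 − 0.9916×0.955) = 0.03660/0.0530220 = 0.6903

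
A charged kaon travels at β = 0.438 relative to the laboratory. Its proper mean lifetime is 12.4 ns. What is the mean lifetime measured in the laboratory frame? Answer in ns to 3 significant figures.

γ = 1/√(1 − 0.438²) = 1.1124
Time dilation: Δt = γτ₀ = 1.1124 × 12.4 ns = 13.8 ns

Δt ≈ 13.8 ns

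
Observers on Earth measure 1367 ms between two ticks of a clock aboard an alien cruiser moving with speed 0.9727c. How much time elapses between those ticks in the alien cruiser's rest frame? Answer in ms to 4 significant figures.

τ₀ ≈ 317.2 ms

γ = 1/√(1 − 0.9727²) = 4.30912
Proper time: τ₀ = Δt/γ = 1367/4.30912 = 317.2 ms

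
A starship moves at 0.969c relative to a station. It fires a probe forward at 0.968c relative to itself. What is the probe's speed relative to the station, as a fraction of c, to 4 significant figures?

u ≈ 0.9995c

Relativistic velocity addition: u = (u' + v)/(1 + u'v/c²)
= (0.968 + 0.969)/(1 + 0.968×0.969) = 1.937/1.93799 = 0.9995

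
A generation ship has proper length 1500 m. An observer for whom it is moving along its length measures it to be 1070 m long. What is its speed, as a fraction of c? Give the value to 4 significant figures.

γ = L₀/L = 1500/1070 = 1.40187
β = √(1 − 1/γ²) = 0.7008

β ≈ 0.7008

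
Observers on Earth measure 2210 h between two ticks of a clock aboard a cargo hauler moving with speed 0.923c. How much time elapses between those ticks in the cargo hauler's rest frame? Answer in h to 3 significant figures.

γ = 1/√(1 − 0.923²) = 2.5988
Proper time: τ₀ = Δt/γ = 2210/2.5988 = 850 h

τ₀ ≈ 850 h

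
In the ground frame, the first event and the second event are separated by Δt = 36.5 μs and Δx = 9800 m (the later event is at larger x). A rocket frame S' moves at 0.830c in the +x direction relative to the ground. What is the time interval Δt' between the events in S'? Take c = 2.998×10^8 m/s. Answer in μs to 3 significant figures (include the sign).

γ = 1/√(1 − 0.830²) = 1.7929
Δt' = γ(Δt − vΔx/c²) = 1.7929 × (36.5 μs − 0.830×9800 m / (2.998×10^8 m/s))
= 1.7929 × (9.3686 μs) = 16.8 μs

Δt' ≈ 16.8 μs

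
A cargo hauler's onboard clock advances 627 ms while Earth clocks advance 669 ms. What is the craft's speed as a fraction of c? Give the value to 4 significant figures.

γ = Δt/τ₀ = 669/627 = 1.06699
β = √(1 − 1/γ²) = √(1 − 1/1.06699²) = 0.3487

β ≈ 0.3487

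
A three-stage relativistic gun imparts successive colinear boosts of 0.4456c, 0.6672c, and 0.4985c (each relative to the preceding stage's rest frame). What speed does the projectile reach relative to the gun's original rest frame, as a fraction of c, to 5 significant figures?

Compose boost 2: (0.6672 + 0.4456)/(1 + 0.6672×0.4456) = 1.1128/1.297304 = 0.8577787
Compose boost 3: (0.4985 + 0.8577787)/(1 + 0.4985×0.8577787) = 1.356279/1.427603 = 0.95004

u ≈ 0.95004c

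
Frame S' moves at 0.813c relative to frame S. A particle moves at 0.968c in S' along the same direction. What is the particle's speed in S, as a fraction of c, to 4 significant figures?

Relativistic velocity addition: u = (u' + v)/(1 + u'v/c²)
= (0.968 + 0.813)/(1 + 0.968×0.813) = 1.781/1.78698 = 0.9967

u ≈ 0.9967c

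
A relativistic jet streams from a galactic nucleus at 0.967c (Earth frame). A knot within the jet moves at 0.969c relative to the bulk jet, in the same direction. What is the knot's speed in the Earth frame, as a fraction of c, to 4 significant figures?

Relativistic velocity addition: u = (u' + v)/(1 + u'v/c²)
= (0.969 + 0.967)/(1 + 0.969×0.967) = 1.936/1.93702 = 0.9995

u ≈ 0.9995c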